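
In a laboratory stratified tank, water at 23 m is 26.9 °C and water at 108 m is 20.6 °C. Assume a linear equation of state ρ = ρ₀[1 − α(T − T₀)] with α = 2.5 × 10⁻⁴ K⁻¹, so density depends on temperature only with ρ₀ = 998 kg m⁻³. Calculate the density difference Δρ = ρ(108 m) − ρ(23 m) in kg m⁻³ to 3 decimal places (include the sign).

ΔT = -6.3 K, Δρ/ρ₀ = −αΔT = 1.575 × 10⁻³.
Δρ = 998 × (1.575 × 10⁻³) = +1.572 kg m⁻³.
Positive Δρ: denser below, stable.

+1.572 kg m⁻³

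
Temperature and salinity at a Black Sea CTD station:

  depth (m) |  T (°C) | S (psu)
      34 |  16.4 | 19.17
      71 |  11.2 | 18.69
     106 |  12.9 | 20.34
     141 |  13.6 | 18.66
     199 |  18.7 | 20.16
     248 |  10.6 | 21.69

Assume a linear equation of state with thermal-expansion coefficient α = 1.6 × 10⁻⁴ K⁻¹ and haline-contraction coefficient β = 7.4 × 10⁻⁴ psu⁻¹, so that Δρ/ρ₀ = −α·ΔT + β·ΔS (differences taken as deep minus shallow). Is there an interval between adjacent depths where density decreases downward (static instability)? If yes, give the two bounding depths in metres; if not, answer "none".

Evaluate Δρ/ρ₀ = −αΔT + βΔS across each adjacent pair:
  34–71 m: −αΔT+βΔS = −(1.6 × 10⁻⁴)(-5.2)+(7.4 × 10⁻⁴)(-0.48) = 4.8 × 10⁻⁴ → stable
  71–106 m: −αΔT+βΔS = −(1.6 × 10⁻⁴)(+1.7)+(7.4 × 10⁻⁴)(+1.65) = 9.5 × 10⁻⁴ → stable
  106–141 m: −αΔT+βΔS = −(1.6 × 10⁻⁴)(+0.7)+(7.4 × 10⁻⁴)(-1.68) = -1.4 × 10⁻³ → UNSTABLE
  141–199 m: −αΔT+βΔS = −(1.6 × 10⁻⁴)(+5.1)+(7.4 × 10⁻⁴)(+1.50) = 2.9 × 10⁻⁴ → stable
  199–248 m: −αΔT+βΔS = −(1.6 × 10⁻⁴)(-8.1)+(7.4 × 10⁻⁴)(+1.53) = 2.4 × 10⁻³ → stable
The 106–141 m interval has Δρ < 0: lighter water underlies denser water.

106–141 m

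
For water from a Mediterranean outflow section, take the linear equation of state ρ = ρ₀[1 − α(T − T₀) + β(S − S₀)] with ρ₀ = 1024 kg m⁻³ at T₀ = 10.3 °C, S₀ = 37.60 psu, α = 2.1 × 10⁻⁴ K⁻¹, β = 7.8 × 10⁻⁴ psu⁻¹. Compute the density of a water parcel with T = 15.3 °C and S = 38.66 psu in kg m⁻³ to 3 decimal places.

T − T₀ = +5.0 K, S − S₀ = +1.06 psu.
Bracket = 1 − α·(+5.0) + β·(+1.06) = 1 + (-2.232 × 10⁻⁴) = 0.9997768.
ρ = 1024 × 0.9997768 = 1023.771 kg m⁻³.

1023.771 kg m⁻³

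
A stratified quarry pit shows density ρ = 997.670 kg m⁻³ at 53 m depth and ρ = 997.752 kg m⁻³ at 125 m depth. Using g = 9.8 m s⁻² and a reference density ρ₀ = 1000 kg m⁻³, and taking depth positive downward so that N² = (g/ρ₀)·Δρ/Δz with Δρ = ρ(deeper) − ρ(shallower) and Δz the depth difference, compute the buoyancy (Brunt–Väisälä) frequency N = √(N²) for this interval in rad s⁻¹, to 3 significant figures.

Δρ = 997.752 − 997.670 = 0.082 kg m⁻³ over Δz = 125 − 53 = 72 m.
N² = (9.8/1000) × (0.082/72) = 1.1161 × 10⁻⁵ s⁻².
N = √(1.1161 × 10⁻⁵) = 3.3408 × 10⁻³ rad s⁻¹ ≈ 3.34 × 10⁻³ rad s⁻¹.

3.34 × 10⁻³ rad s⁻¹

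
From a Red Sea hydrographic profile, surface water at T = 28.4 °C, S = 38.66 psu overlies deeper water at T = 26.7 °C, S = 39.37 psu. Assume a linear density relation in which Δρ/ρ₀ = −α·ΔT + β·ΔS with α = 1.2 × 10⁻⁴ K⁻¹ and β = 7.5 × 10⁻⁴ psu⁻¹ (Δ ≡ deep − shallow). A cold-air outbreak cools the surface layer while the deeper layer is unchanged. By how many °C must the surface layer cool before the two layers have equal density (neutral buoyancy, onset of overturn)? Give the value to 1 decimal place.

6.1 °C

Neutral buoyancy requires Δρ = 0, i.e. −α(T_deep − T_surf′) + β(S_deep − S_surf) = 0.
T_surf′ = T_deep − (β/α)·ΔS = 26.7 − (7.5 × 10⁻⁴/1.2 × 10⁻⁴)·(+0.71) = 22.262 °C.
Cooling required: 28.4 − (22.262) = 6.138 °C.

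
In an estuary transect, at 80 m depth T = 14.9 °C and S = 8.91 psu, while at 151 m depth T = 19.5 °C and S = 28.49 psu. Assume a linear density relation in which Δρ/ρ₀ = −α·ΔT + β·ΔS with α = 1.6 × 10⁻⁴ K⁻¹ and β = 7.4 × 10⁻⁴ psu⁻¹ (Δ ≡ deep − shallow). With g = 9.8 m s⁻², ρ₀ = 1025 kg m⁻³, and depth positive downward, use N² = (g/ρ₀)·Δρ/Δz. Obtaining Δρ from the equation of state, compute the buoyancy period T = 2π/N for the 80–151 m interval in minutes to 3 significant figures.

ΔT = +4.6 K, ΔS = +19.58 psu (deep − shallow).
Δρ/ρ₀ = −αΔT + βΔS = -7.36 × 10⁻⁴ + 0.0144892 = 0.0137532, so Δρ ≈ 14.10 kg m⁻³.
N² = (g/ρ₀)·Δρ/Δz = g·(Δρ/ρ₀)/Δz = 9.8 × 0.0137532 / 71 = 1.8983 × 10⁻³ s⁻².
N = √(1.8983 × 10⁻³) = 0.043569 rad s⁻¹ → T = 2π/N = 144.21 s = 2.4035 min ≈ 2.40 min.

2.40 min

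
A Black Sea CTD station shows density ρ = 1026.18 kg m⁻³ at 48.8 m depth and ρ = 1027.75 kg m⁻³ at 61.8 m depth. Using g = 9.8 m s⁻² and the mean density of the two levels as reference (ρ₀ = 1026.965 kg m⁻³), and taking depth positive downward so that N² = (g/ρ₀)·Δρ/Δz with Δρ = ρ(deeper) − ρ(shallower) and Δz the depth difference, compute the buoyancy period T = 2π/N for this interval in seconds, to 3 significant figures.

Δρ = 1027.75 − 1026.18 = 1.57 kg m⁻³ over Δz = 61.8 − 48.8 = 13 m.
N² = (9.8/1026.965) × (1.57/13) = 1.1525 × 10⁻³ s⁻².
N = √(1.1525 × 10⁻³) = 0.033948 rad s⁻¹, so T = 2π/N = 185.08 s ≈ 185 s.
Since Δρ > 0 the layer is stably stratified.

185 s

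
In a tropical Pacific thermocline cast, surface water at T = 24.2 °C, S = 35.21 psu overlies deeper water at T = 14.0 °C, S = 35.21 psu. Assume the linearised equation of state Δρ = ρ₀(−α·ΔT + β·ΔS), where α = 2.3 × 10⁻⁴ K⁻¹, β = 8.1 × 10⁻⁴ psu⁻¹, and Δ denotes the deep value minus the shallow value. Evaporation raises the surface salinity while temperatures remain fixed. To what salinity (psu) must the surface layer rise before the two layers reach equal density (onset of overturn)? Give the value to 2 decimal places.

38.11 psu

Neutral buoyancy requires −α(T_deep − T_surf) + β(S_deep − S_surf′) = 0.
S_surf′ = S_deep − (α/β)·ΔT = 35.21 − (2.3 × 10⁻⁴/8.1 × 10⁻⁴)·(-10.2) = 38.1063 psu.
Increase required: 38.1063 − 35.21 = 2.8963 psu.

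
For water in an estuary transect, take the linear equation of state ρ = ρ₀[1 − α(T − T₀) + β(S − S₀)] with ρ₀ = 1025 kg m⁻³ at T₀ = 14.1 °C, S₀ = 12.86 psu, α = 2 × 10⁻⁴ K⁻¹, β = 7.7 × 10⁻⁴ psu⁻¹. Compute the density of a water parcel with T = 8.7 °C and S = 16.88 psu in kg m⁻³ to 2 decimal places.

1029.28 kg m⁻³

T − T₀ = -5.4 K, S − S₀ = +4.02 psu.
Bracket = 1 − α·(-5.4) + β·(+4.02) = 1 + (4.1754 × 10⁻³) = 1.0041754.
ρ = 1025 × 1.0041754 = 1029.28 kg m⁻³.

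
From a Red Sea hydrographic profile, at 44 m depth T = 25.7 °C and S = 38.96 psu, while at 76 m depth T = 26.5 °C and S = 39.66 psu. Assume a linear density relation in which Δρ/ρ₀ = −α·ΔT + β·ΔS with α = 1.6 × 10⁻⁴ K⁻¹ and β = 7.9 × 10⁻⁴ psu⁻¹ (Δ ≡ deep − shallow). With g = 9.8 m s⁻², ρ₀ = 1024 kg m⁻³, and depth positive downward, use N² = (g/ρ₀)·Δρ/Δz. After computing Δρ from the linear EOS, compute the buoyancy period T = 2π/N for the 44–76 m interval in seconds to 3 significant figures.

551 s

ΔT = +0.8 K, ΔS = +0.70 psu (deep − shallow).
Δρ/ρ₀ = −αΔT + βΔS = -1.28 × 10⁻⁴ + 5.53 × 10⁻⁴ = 4.25 × 10⁻⁴, so Δρ ≈ 0.4352 kg m⁻³.
N² = (g/ρ₀)·Δρ/Δz = g·(Δρ/ρ₀)/Δz = 9.8 × 4.25 × 10⁻⁴ / 32 = 1.3016 × 10⁻⁴ s⁻².
N = √(1.3016 × 10⁻⁴) = 0.011409 rad s⁻¹ → T = 2π/N = 550.72 s ≈ 551 s.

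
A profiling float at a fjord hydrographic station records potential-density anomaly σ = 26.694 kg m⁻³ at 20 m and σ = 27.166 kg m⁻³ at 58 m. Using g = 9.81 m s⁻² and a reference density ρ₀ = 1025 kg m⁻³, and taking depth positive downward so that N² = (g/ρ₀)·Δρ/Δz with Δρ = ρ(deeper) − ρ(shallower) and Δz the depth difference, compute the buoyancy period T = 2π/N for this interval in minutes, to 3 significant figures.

9.60 min

Δρ = 1027.166 − 1026.694 = 0.472 kg m⁻³ over Δz = 58 − 20 = 38 m.
N² = (9.81/1025) × (0.472/38) = 1.1888 × 10⁻⁴ s⁻².
N = √(1.1888 × 10⁻⁴) = 0.010903 rad s⁻¹, so T = 2π/N = 576.28 s = 9.6047 min ≈ 9.60 min.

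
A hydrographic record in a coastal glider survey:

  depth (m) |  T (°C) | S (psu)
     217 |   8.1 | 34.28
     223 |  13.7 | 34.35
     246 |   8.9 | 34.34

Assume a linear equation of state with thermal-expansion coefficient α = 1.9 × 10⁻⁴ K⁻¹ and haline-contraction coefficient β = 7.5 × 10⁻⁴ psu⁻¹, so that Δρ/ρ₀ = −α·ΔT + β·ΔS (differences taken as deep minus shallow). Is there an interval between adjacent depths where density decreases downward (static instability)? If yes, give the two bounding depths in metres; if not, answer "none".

217–223 m

Evaluate Δρ/ρ₀ = −αΔT + βΔS across each adjacent pair:
  217–223 m: −αΔT+βΔS = −(1.9 × 10⁻⁴)(+5.6)+(7.5 × 10⁻⁴)(+0.07) = -1.0 × 10⁻³ → UNSTABLE
  223–246 m: −αΔT+βΔS = −(1.9 × 10⁻⁴)(-4.8)+(7.5 × 10⁻⁴)(-0.01) = 9.0 × 10⁻⁴ → stable
The 217–223 m interval has Δρ < 0: lighter water underlies denser water.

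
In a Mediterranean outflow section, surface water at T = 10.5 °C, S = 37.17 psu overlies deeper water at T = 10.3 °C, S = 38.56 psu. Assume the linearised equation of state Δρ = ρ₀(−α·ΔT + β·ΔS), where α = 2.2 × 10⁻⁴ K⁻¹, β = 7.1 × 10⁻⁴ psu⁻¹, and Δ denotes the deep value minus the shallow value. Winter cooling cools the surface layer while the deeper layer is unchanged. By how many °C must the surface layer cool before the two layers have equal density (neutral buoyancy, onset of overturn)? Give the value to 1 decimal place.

4.7 °C

Neutral buoyancy requires Δρ = 0, i.e. −α(T_deep − T_surf′) + β(S_deep − S_surf) = 0.
T_surf′ = T_deep − (β/α)·ΔS = 10.3 − (7.1 × 10⁻⁴/2.2 × 10⁻⁴)·(+1.39) = 5.814 °C.
Cooling required: 10.5 − (5.814) = 4.686 °C.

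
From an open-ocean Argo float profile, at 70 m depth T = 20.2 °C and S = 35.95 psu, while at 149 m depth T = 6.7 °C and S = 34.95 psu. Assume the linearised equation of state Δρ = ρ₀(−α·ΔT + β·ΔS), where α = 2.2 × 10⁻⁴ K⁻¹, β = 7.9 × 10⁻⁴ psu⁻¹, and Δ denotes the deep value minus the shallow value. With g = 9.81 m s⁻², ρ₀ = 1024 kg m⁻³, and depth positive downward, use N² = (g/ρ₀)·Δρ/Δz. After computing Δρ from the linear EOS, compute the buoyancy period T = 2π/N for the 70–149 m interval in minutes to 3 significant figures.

6.36 min

ΔT = -13.5 K, ΔS = -1.00 psu (deep − shallow).
Δρ/ρ₀ = −αΔT + βΔS = 2.97 × 10⁻³ − 7.90 × 10⁻⁴ = 2.18 × 10⁻³, so Δρ ≈ 2.232 kg m⁻³.
N² = (g/ρ₀)·Δρ/Δz = g·(Δρ/ρ₀)/Δz = 9.81 × 2.18 × 10⁻³ / 79 = 2.7071 × 10⁻⁴ s⁻².
N = √(2.7071 × 10⁻⁴) = 0.016453 rad s⁻¹ → T = 2π/N = 381.89 s = 6.3648 min ≈ 6.36 min.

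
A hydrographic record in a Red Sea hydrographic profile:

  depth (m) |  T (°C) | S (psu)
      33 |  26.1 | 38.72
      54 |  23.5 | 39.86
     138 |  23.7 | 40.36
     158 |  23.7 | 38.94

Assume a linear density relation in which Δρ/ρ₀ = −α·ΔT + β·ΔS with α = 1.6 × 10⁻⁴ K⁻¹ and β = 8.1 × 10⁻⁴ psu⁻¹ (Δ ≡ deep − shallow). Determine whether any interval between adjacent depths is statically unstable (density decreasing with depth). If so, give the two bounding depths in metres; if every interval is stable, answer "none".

138–158 m

Evaluate Δρ/ρ₀ = −αΔT + βΔS across each adjacent pair:
  33–54 m: −αΔT+βΔS = −(1.6 × 10⁻⁴)(-2.6)+(8.1 × 10⁻⁴)(+1.14) = 1.3 × 10⁻³ → stable
  54–138 m: −αΔT+βΔS = −(1.6 × 10⁻⁴)(+0.2)+(8.1 × 10⁻⁴)(+0.50) = 3.7 × 10⁻⁴ → stable
  138–158 m: −αΔT+βΔS = −(1.6 × 10⁻⁴)(+0.0)+(8.1 × 10⁻⁴)(-1.42) = -1.2 × 10⁻³ → UNSTABLE
The 138–158 m interval has Δρ < 0: lighter water underlies denser water.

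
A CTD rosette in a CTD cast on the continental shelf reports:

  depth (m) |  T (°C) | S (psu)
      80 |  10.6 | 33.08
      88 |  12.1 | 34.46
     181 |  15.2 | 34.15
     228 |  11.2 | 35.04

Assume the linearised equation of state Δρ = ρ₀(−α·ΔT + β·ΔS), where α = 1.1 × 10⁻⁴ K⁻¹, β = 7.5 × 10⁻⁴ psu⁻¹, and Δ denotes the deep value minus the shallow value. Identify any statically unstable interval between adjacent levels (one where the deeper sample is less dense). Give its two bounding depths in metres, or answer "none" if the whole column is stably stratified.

88–181 m

Evaluate Δρ/ρ₀ = −αΔT + βΔS across each adjacent pair:
  80–88 m: −αΔT+βΔS = −(1.1 × 10⁻⁴)(+1.5)+(7.5 × 10⁻⁴)(+1.38) = 8.7 × 10⁻⁴ → stable
  88–181 m: −αΔT+βΔS = −(1.1 × 10⁻⁴)(+3.1)+(7.5 × 10⁻⁴)(-0.31) = -5.7 × 10⁻⁴ → UNSTABLE
  181–228 m: −αΔT+βΔS = −(1.1 × 10⁻⁴)(-4.0)+(7.5 × 10⁻⁴)(+0.89) = 1.1 × 10⁻³ → stable
The 88–181 m interval has Δρ < 0: lighter water underlies denser water.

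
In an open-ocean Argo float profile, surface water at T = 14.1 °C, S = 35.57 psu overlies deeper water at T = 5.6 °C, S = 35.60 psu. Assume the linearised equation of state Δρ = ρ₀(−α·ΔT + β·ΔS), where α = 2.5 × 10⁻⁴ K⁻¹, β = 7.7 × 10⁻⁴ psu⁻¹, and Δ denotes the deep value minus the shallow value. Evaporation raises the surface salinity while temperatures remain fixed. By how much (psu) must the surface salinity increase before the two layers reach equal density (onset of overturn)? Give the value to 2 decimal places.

2.79 psu

Neutral buoyancy requires −α(T_deep − T_surf) + β(S_deep − S_surf′) = 0.
S_surf′ = S_deep − (α/β)·ΔT = 35.60 − (2.5 × 10⁻⁴/7.7 × 10⁻⁴)·(-8.5) = 38.3597 psu.
Increase required: 38.3597 − 35.57 = 2.7897 psu.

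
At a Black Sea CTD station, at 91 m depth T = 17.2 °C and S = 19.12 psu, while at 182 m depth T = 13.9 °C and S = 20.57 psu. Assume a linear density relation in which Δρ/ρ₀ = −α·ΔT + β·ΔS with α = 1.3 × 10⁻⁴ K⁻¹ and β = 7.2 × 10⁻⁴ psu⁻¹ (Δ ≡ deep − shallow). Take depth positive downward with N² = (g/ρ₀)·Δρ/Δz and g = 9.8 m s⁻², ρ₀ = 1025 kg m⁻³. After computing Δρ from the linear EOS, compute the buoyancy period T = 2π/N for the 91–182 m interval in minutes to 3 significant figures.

ΔT = -3.3 K, ΔS = +1.45 psu (deep − shallow).
Δρ/ρ₀ = −αΔT + βΔS = 4.29 × 10⁻⁴ + 1.044 × 10⁻³ = 1.473 × 10⁻³, so Δρ ≈ 1.510 kg m⁻³.
N² = (g/ρ₀)·Δρ/Δz = g·(Δρ/ρ₀)/Δz = 9.8 × 1.473 × 10⁻³ / 91 = 1.5863 × 10⁻⁴ s⁻².
N = √(1.5863 × 10⁻⁴) = 0.012595 rad s⁻¹ → T = 2π/N = 498.86 s = 8.3143 min ≈ 8.31 min.

8.31 min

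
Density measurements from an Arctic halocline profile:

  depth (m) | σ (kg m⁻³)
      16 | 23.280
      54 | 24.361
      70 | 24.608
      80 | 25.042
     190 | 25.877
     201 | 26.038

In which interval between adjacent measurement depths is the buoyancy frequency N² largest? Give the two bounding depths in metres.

70–80 m

Compute the density gradient over each adjacent pair:
  16–54 m: Δρ/Δz = 1.081/38 = 0.028 kg m⁻⁴
  54–70 m: Δρ/Δz = 0.247/16 = 0.015 kg m⁻⁴
  70–80 m: Δρ/Δz = 0.434/10 = 0.043 kg m⁻⁴
  80–190 m: Δρ/Δz = 0.835/110 = 7.6 × 10⁻³ kg m⁻⁴
  190–201 m: Δρ/Δz = 0.161/11 = 0.015 kg m⁻⁴
The largest gradient is in the 70–80 m interval — the pycnocline.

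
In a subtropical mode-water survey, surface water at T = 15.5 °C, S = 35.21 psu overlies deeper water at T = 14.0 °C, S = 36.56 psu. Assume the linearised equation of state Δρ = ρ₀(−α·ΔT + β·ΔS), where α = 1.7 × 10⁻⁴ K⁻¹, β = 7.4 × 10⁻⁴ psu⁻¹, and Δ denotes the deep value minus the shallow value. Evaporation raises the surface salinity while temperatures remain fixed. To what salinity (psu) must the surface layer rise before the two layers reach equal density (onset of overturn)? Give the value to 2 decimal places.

Neutral buoyancy requires −α(T_deep − T_surf) + β(S_deep − S_surf′) = 0.
S_surf′ = S_deep − (α/β)·ΔT = 36.56 − (1.7 × 10⁻⁴/7.4 × 10⁻⁴)·(-1.5) = 36.9046 psu.
Increase required: 36.9046 − 35.21 = 1.6946 psu.

36.90 psu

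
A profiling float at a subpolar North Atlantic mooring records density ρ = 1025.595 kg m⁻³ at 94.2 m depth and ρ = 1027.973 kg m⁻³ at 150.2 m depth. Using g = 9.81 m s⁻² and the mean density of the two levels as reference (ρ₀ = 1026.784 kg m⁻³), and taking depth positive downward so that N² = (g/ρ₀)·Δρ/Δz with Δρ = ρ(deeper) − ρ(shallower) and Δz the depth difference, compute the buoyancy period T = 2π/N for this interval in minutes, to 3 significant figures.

Δρ = 1027.973 − 1025.595 = 2.378 kg m⁻³ over Δz = 150.2 − 94.2 = 56 m.
N² = (9.81/1026.784) × (2.378/56) = 4.0571 × 10⁻⁴ s⁻².
N = √(4.0571 × 10⁻⁴) = 0.020142 rad s⁻¹, so T = 2π/N = 311.94 s = 5.1990 min ≈ 5.20 min.

5.20 min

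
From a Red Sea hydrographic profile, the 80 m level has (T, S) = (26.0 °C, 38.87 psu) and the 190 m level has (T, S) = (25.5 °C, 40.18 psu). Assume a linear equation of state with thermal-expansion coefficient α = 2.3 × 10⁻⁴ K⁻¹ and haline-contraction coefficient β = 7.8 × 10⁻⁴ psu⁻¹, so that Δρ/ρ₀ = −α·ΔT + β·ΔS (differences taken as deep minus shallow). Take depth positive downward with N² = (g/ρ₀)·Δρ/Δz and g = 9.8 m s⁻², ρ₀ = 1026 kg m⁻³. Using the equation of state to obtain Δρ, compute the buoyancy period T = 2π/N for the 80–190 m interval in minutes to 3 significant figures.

10.4 min

ΔT = -0.5 K, ΔS = +1.31 psu (deep − shallow).
Δρ/ρ₀ = −αΔT + βΔS = 1.15 × 10⁻⁴ + 1.0218 × 10⁻³ = 1.1368 × 10⁻³, so Δρ ≈ 1.166 kg m⁻³.
N² = (g/ρ₀)·Δρ/Δz = g·(Δρ/ρ₀)/Δz = 9.8 × 1.1368 × 10⁻³ / 110 = 1.0128 × 10⁻⁴ s⁻².
N = √(1.0128 × 10⁻⁴) = 0.010064 rad s⁻¹ → T = 2π/N = 624.32 s = 10.405 min ≈ 10.4 min.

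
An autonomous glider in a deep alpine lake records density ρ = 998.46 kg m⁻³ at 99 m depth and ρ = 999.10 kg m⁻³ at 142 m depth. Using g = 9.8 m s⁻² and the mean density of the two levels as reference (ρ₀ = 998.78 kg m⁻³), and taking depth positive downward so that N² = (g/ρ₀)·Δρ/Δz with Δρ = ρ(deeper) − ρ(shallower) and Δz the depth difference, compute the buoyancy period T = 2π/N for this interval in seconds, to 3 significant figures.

Δρ = 999.10 − 998.46 = 0.64 kg m⁻³ over Δz = 142 − 99 = 43 m.
N² = (9.8/998.78) × (0.64/43) = 1.4604 × 10⁻⁴ s⁻².
N = √(1.4604 × 10⁻⁴) = 0.012085 rad s⁻¹, so T = 2π/N = 519.92 s ≈ 520 s.
N² > 0, so the interval is statically stable.

520 s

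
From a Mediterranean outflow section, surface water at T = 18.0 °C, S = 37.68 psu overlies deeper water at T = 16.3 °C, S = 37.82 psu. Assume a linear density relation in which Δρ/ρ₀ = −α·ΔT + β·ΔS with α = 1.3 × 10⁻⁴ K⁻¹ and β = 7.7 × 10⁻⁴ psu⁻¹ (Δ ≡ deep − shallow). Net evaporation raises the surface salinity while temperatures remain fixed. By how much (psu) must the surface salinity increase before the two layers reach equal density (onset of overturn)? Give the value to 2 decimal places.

Neutral buoyancy requires −α(T_deep − T_surf) + β(S_deep − S_surf′) = 0.
S_surf′ = S_deep − (α/β)·ΔT = 37.82 − (1.3 × 10⁻⁴/7.7 × 10⁻⁴)·(-1.7) = 38.1070 psu.
Increase required: 38.1070 − 37.68 = 0.4270 psu.

0.43 psu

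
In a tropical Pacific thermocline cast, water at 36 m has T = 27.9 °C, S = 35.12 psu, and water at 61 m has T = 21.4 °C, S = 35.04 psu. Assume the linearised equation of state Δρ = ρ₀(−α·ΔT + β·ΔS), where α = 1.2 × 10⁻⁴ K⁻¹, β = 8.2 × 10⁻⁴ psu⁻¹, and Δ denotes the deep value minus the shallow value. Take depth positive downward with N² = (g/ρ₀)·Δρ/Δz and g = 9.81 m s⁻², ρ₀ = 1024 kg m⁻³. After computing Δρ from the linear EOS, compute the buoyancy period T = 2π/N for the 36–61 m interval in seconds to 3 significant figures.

375 s

ΔT = -6.5 K, ΔS = -0.08 psu (deep − shallow).
Δρ/ρ₀ = −αΔT + βΔS = 7.80 × 10⁻⁴ − 6.56 × 10⁻⁵ = 7.144 × 10⁻⁴, so Δρ ≈ 0.7315 kg m⁻³.
N² = (g/ρ₀)·Δρ/Δz = g·(Δρ/ρ₀)/Δz = 9.81 × 7.144 × 10⁻⁴ / 25 = 2.8033 × 10⁻⁴ s⁻².
N = √(2.8033 × 10⁻⁴) = 0.016743 rad s⁻¹ → T = 2π/N = 375.27 s ≈ 375 s.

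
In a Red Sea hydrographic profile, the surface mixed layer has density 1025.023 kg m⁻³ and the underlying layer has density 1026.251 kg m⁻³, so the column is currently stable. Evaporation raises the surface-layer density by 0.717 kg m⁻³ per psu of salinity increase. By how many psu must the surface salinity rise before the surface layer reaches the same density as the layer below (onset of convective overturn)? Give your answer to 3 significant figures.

Density deficit of the surface layer: 1026.251 − 1025.023 = 1.228 kg m⁻³.
Required change = 1.228 / 0.717 = 1.71 psu.

1.71 psu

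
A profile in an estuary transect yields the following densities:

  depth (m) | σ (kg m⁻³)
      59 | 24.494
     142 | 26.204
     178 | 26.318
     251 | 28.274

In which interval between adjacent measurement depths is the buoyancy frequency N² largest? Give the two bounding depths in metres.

178–251 m

Compute the density gradient over each adjacent pair:
  59–142 m: Δρ/Δz = 1.710/83 = 0.021 kg m⁻⁴
  142–178 m: Δρ/Δz = 0.114/36 = 3.2 × 10⁻³ kg m⁻⁴
  178–251 m: Δρ/Δz = 1.956/73 = 0.027 kg m⁻⁴
The largest gradient is in the 178–251 m interval — the pycnocline.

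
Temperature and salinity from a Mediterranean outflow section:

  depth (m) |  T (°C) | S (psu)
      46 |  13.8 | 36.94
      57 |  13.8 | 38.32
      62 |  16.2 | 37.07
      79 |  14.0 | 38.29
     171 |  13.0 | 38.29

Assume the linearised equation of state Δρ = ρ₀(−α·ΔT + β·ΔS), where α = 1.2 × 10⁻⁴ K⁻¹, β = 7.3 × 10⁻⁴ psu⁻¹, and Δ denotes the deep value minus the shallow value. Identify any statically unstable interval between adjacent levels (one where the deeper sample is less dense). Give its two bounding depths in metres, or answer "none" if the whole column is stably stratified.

Evaluate Δρ/ρ₀ = −αΔT + βΔS across each adjacent pair:
  46–57 m: −αΔT+βΔS = −(1.2 × 10⁻⁴)(+0.0)+(7.3 × 10⁻⁴)(+1.38) = 1.0 × 10⁻³ → stable
  57–62 m: −αΔT+βΔS = −(1.2 × 10⁻⁴)(+2.4)+(7.3 × 10⁻⁴)(-1.25) = -1.2 × 10⁻³ → UNSTABLE
  62–79 m: −αΔT+βΔS = −(1.2 × 10⁻⁴)(-2.2)+(7.3 × 10⁻⁴)(+1.22) = 1.2 × 10⁻³ → stable
  79–171 m: −αΔT+βΔS = −(1.2 × 10⁻⁴)(-1.0)+(7.3 × 10⁻⁴)(+0.00) = 1.2 × 10⁻⁴ → stable
The 57–62 m interval has Δρ < 0: lighter water underlies denser water.

57–62 m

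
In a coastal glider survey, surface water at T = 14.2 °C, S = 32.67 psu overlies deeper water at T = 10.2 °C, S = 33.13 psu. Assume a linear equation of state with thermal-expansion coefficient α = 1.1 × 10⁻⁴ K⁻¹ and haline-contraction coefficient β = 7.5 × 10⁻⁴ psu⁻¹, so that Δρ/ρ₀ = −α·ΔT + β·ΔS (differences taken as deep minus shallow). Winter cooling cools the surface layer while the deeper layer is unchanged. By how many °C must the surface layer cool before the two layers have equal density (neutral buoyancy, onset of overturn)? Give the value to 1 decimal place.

7.1 °C

Neutral buoyancy requires Δρ = 0, i.e. −α(T_deep − T_surf′) + β(S_deep − S_surf) = 0.
T_surf′ = T_deep − (β/α)·ΔS = 10.2 − (7.5 × 10⁻⁴/1.1 × 10⁻⁴)·(+0.46) = 7.064 °C.
Cooling required: 14.2 − (7.064) = 7.136 °C.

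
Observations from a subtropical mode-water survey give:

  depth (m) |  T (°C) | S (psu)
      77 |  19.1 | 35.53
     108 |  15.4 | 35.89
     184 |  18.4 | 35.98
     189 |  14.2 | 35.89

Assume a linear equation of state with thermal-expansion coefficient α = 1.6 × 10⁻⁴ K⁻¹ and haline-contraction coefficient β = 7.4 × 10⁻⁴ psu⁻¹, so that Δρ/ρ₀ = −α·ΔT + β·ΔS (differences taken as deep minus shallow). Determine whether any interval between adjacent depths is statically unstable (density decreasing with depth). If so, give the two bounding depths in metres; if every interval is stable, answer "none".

108–184 m

Evaluate Δρ/ρ₀ = −αΔT + βΔS across each adjacent pair:
  77–108 m: −αΔT+βΔS = −(1.6 × 10⁻⁴)(-3.7)+(7.4 × 10⁻⁴)(+0.36) = 8.6 × 10⁻⁴ → stable
  108–184 m: −αΔT+βΔS = −(1.6 × 10⁻⁴)(+3.0)+(7.4 × 10⁻⁴)(+0.09) = -4.1 × 10⁻⁴ → UNSTABLE
  184–189 m: −αΔT+βΔS = −(1.6 × 10⁻⁴)(-4.2)+(7.4 × 10⁻⁴)(-0.09) = 6.1 × 10⁻⁴ → stable
The 108–184 m interval has Δρ < 0: lighter water underlies denser water.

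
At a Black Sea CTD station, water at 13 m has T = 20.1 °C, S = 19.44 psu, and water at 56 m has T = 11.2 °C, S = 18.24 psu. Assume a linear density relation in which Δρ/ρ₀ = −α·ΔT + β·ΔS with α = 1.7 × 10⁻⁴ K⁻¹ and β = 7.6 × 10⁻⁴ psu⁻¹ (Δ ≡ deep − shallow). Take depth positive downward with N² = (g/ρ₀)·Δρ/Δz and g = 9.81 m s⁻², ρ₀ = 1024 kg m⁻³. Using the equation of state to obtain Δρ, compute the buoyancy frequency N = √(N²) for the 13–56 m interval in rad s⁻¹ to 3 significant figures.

0.0117 rad s⁻¹

ΔT = -8.9 K, ΔS = -1.20 psu (deep − shallow).
Δρ/ρ₀ = −αΔT + βΔS = 1.513 × 10⁻³ − 9.12 × 10⁻⁴ = 6.01 × 10⁻⁴, so Δρ ≈ 0.6154 kg m⁻³.
N² = (g/ρ₀)·Δρ/Δz = g·(Δρ/ρ₀)/Δz = 9.81 × 6.01 × 10⁻⁴ / 43 = 1.3711 × 10⁻⁴ s⁻².
N = √(1.3711 × 10⁻⁴) = 0.011709 rad s⁻¹ ≈ 0.0117 rad s⁻¹.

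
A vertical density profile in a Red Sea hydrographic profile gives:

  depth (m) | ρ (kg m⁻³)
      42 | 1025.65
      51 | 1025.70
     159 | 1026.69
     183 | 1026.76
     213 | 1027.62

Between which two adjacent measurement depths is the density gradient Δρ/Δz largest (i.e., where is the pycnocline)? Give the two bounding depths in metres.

Compute the density gradient over each adjacent pair:
  42–51 m: Δρ/Δz = 0.05/9 = 5.6 × 10⁻³ kg m⁻⁴
  51–159 m: Δρ/Δz = 0.99/108 = 9.2 × 10⁻³ kg m⁻⁴
  159–183 m: Δρ/Δz = 0.07/24 = 2.9 × 10⁻³ kg m⁻⁴
  183–213 m: Δρ/Δz = 0.86/30 = 0.029 kg m⁻⁴
The largest gradient is in the 183–213 m interval — the pycnocline.

183–213 m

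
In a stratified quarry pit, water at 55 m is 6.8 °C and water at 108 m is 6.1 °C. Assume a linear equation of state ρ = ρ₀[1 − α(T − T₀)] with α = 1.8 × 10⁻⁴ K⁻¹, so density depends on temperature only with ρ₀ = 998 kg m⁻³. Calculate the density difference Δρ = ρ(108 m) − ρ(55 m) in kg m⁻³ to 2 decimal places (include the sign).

+0.13 kg m⁻³

ΔT = -0.7 K, Δρ/ρ₀ = −αΔT = 1.26 × 10⁻⁴.
Δρ = 998 × (1.26 × 10⁻⁴) = +0.13 kg m⁻³.
Positive Δρ: denser below, stable.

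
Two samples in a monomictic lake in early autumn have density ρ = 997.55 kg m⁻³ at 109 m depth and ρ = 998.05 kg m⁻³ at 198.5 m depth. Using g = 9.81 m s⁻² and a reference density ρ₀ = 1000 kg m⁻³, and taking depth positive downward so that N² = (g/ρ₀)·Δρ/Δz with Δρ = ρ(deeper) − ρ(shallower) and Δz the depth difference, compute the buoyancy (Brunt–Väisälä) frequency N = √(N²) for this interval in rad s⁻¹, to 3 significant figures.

Δρ = 998.05 − 997.55 = 0.50 kg m⁻³ over Δz = 198.5 − 109 = 89.5 m.
N² = (9.81/1000) × (0.50/89.5) = 5.4804 × 10⁻⁵ s⁻².
N = √(5.4804 × 10⁻⁵) = 7.4030 × 10⁻³ rad s⁻¹ ≈ 7.40 × 10⁻³ rad s⁻¹.

7.40 × 10⁻³ rad s⁻¹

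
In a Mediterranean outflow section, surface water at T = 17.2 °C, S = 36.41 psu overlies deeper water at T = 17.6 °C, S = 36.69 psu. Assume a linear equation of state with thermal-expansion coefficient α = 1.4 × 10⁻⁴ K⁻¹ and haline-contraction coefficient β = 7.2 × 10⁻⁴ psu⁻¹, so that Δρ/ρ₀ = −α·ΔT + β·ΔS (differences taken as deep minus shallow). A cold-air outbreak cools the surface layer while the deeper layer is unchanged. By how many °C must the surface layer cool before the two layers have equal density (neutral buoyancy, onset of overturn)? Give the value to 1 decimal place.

1.0 °C

Neutral buoyancy requires Δρ = 0, i.e. −α(T_deep − T_surf′) + β(S_deep − S_surf) = 0.
T_surf′ = T_deep − (β/α)·ΔS = 17.6 − (7.2 × 10⁻⁴/1.4 × 10⁻⁴)·(+0.28) = 16.160 °C.
Cooling required: 17.2 − (16.160) = 1.040 °C.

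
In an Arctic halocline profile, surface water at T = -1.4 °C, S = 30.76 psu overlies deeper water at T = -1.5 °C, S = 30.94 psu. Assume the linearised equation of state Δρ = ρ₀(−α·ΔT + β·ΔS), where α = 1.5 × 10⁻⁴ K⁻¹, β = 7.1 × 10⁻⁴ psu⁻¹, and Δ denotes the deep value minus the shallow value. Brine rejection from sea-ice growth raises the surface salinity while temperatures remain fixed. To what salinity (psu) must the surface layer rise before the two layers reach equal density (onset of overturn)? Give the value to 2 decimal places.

30.96 psu

Neutral buoyancy requires −α(T_deep − T_surf) + β(S_deep − S_surf′) = 0.
S_surf′ = S_deep − (α/β)·ΔT = 30.94 − (1.5 × 10⁻⁴/7.1 × 10⁻⁴)·(-0.1) = 30.9611 psu.
Increase required: 30.9611 − 30.76 = 0.2011 psu.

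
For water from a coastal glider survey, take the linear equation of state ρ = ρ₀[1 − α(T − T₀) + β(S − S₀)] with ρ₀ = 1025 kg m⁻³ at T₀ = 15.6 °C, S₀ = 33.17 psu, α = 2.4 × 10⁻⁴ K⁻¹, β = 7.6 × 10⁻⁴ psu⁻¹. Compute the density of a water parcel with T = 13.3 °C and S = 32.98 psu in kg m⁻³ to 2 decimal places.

1025.42 kg m⁻³

T − T₀ = -2.3 K, S − S₀ = -0.19 psu.
Bracket = 1 − α·(-2.3) + β·(-0.19) = 1 + (4.076 × 10⁻⁴) = 1.0004076.
ρ = 1025 × 1.0004076 = 1025.42 kg m⁻³.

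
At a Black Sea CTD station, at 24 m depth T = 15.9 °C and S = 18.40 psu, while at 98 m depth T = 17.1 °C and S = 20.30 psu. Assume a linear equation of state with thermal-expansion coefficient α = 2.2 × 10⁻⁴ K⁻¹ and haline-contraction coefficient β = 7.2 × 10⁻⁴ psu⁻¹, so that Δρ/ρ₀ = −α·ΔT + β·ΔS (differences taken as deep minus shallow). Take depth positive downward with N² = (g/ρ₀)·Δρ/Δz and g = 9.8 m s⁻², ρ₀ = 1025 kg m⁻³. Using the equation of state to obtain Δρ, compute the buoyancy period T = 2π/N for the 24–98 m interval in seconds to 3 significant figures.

ΔT = +1.2 K, ΔS = +1.90 psu (deep − shallow).
Δρ/ρ₀ = −αΔT + βΔS = -2.64 × 10⁻⁴ + 1.368 × 10⁻³ = 1.104 × 10⁻³, so Δρ ≈ 1.132 kg m⁻³.
N² = (g/ρ₀)·Δρ/Δz = g·(Δρ/ρ₀)/Δz = 9.8 × 1.104 × 10⁻³ / 74 = 1.4621 × 10⁻⁴ s⁻².
N = √(1.4621 × 10⁻⁴) = 0.012092 rad s⁻¹ → T = 2π/N = 519.62 s ≈ 520 s.

520 s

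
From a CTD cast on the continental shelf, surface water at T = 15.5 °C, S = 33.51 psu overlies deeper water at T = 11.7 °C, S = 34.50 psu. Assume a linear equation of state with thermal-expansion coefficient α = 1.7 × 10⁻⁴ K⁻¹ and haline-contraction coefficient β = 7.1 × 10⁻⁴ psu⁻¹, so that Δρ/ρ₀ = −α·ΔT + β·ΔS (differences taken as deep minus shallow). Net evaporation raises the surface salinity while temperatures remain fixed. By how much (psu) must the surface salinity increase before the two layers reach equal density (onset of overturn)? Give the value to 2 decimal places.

Neutral buoyancy requires −α(T_deep − T_surf) + β(S_deep − S_surf′) = 0.
S_surf′ = S_deep − (α/β)·ΔT = 34.50 − (1.7 × 10⁻⁴/7.1 × 10⁻⁴)·(-3.8) = 35.4099 psu.
Increase required: 35.4099 − 33.51 = 1.8999 psu.

1.90 psu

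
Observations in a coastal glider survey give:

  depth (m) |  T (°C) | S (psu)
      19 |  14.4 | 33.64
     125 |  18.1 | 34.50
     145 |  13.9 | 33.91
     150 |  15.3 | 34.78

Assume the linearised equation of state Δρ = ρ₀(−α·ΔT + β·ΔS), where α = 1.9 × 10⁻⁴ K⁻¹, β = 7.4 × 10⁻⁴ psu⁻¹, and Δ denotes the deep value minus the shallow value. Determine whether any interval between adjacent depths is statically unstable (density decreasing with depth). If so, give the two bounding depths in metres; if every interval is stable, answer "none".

Evaluate Δρ/ρ₀ = −αΔT + βΔS across each adjacent pair:
  19–125 m: −αΔT+βΔS = −(1.9 × 10⁻⁴)(+3.7)+(7.4 × 10⁻⁴)(+0.86) = -6.7 × 10⁻⁵ → UNSTABLE
  125–145 m: −αΔT+βΔS = −(1.9 × 10⁻⁴)(-4.2)+(7.4 × 10⁻⁴)(-0.59) = 3.6 × 10⁻⁴ → stable
  145–150 m: −αΔT+βΔS = −(1.9 × 10⁻⁴)(+1.4)+(7.4 × 10⁻⁴)(+0.87) = 3.8 × 10⁻⁴ → stable
The 19–125 m interval has Δρ < 0: lighter water underlies denser water.

19–125 m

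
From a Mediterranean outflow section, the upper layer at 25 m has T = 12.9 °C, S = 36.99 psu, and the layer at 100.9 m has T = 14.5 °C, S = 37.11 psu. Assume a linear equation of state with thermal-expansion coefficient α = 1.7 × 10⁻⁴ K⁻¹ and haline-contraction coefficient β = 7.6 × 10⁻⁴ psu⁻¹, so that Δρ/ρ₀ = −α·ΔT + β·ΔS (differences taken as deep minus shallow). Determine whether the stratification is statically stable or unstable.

unstable

ΔT = 14.5 − 12.9 = +1.6 K and ΔS = 37.11 − 36.99 = +0.12 psu (deep − shallow).
−αΔT = -2.72 × 10⁻⁴; βΔS = 9.12 × 10⁻⁵; sum Δρ/ρ₀ = -1.808 × 10⁻⁴.
Δρ/ρ₀ < 0, so Δρ < 0: deeper water is lighter → statically unstable; the column would overturn.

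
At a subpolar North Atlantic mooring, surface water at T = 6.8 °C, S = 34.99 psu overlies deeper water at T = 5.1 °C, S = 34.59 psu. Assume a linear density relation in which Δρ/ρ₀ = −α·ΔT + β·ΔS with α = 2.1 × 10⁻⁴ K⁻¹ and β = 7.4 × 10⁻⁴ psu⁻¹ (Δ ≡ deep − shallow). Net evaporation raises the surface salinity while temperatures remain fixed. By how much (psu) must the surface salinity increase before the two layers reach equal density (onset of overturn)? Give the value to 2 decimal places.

0.08 psu

Neutral buoyancy requires −α(T_deep − T_surf) + β(S_deep − S_surf′) = 0.
S_surf′ = S_deep − (α/β)·ΔT = 34.59 − (2.1 × 10⁻⁴/7.4 × 10⁻⁴)·(-1.7) = 35.0724 psu.
Increase required: 35.0724 − 34.99 = 0.0824 psu.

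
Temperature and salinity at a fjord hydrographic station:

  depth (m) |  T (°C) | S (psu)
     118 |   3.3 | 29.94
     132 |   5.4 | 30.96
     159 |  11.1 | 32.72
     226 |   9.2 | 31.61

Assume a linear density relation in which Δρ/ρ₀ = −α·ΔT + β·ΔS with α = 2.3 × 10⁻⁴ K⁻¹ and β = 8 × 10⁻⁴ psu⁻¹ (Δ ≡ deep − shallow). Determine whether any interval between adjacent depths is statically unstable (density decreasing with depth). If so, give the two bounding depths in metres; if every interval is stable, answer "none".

Evaluate Δρ/ρ₀ = −αΔT + βΔS across each adjacent pair:
  118–132 m: −αΔT+βΔS = −(2.3 × 10⁻⁴)(+2.1)+(8 × 10⁻⁴)(+1.02) = 3.3 × 10⁻⁴ → stable
  132–159 m: −αΔT+βΔS = −(2.3 × 10⁻⁴)(+5.7)+(8 × 10⁻⁴)(+1.76) = 9.7 × 10⁻⁵ → stable
  159–226 m: −αΔT+βΔS = −(2.3 × 10⁻⁴)(-1.9)+(8 × 10⁻⁴)(-1.11) = -4.5 × 10⁻⁴ → UNSTABLE
The 159–226 m interval has Δρ < 0: lighter water underlies denser water.

159–226 m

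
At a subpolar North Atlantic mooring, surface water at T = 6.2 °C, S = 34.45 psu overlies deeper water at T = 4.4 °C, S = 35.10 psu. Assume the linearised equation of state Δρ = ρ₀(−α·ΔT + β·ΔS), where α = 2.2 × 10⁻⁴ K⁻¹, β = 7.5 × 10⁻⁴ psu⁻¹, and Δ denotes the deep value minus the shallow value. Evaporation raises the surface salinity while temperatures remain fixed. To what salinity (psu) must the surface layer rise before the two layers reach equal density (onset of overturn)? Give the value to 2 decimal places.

Neutral buoyancy requires −α(T_deep − T_surf) + β(S_deep − S_surf′) = 0.
S_surf′ = S_deep − (α/β)·ΔT = 35.10 − (2.2 × 10⁻⁴/7.5 × 10⁻⁴)·(-1.8) = 35.6280 psu.
Increase required: 35.6280 − 34.45 = 1.1780 psu.

35.63 psu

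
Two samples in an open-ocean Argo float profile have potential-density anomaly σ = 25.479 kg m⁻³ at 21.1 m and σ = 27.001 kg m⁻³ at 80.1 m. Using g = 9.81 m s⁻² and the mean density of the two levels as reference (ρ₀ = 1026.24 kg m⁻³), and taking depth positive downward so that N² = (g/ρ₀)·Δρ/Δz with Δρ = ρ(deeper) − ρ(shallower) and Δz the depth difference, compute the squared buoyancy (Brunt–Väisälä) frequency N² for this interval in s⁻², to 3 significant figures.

2.47 × 10⁻⁴ s⁻²

Δρ = 1027.001 − 1025.479 = 1.522 kg m⁻³ over Δz = 80.1 − 21.1 = 59 m.
N² = (9.81/1026.24) × (1.522/59) = 2.4659 × 10⁻⁴ s⁻² ≈ 2.47 × 10⁻⁴ s⁻².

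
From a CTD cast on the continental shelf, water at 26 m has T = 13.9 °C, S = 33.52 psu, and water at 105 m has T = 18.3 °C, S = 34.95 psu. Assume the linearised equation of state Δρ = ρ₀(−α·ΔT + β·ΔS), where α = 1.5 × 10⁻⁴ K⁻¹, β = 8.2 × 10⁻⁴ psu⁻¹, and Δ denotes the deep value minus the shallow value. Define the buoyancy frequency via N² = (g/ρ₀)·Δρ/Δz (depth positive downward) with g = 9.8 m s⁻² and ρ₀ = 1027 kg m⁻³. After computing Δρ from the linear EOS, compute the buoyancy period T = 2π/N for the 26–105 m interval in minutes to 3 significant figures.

ΔT = +4.4 K, ΔS = +1.43 psu (deep − shallow).
Δρ/ρ₀ = −αΔT + βΔS = -6.60 × 10⁻⁴ + 1.1726 × 10⁻³ = 5.126 × 10⁻⁴, so Δρ ≈ 0.5264 kg m⁻³.
N² = (g/ρ₀)·Δρ/Δz = g·(Δρ/ρ₀)/Δz = 9.8 × 5.126 × 10⁻⁴ / 79 = 6.3588 × 10⁻⁵ s⁻².
N = √(6.3588 × 10⁻⁵) = 7.9742 × 10⁻³ rad s⁻¹ → T = 2π/N = 787.94 s = 13.132 min ≈ 13.1 min.

13.1 min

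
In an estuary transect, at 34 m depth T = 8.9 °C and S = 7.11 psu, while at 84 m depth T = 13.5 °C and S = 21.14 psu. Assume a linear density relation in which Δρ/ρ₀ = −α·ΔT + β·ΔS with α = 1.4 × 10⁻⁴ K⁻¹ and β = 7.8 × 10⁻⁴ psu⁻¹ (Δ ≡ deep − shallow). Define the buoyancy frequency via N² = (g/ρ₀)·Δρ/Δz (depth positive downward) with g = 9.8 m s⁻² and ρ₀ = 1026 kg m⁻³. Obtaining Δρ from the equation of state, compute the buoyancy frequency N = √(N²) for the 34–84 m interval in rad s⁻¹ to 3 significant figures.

0.0449 rad s⁻¹

ΔT = +4.6 K, ΔS = +14.03 psu (deep − shallow).
Δρ/ρ₀ = −αΔT + βΔS = -6.44 × 10⁻⁴ + 0.0109434 = 0.0102994, so Δρ ≈ 10.57 kg m⁻³.
N² = (g/ρ₀)·Δρ/Δz = g·(Δρ/ρ₀)/Δz = 9.8 × 0.0102994 / 50 = 2.0187 × 10⁻³ s⁻².
N = √(2.0187 × 10⁻³) = 0.044930 rad s⁻¹ ≈ 0.0449 rad s⁻¹.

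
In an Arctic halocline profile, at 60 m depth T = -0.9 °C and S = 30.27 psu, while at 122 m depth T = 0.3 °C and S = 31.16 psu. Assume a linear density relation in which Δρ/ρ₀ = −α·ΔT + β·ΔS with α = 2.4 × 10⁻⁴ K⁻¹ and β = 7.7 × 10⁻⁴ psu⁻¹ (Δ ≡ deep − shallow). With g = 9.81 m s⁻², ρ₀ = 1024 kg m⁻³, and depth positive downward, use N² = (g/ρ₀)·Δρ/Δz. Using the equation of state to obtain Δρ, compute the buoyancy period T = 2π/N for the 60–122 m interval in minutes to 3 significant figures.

ΔT = +1.2 K, ΔS = +0.89 psu (deep − shallow).
Δρ/ρ₀ = −αΔT + βΔS = -2.88 × 10⁻⁴ + 6.853 × 10⁻⁴ = 3.973 × 10⁻⁴, so Δρ ≈ 0.4068 kg m⁻³.
N² = (g/ρ₀)·Δρ/Δz = g·(Δρ/ρ₀)/Δz = 9.81 × 3.973 × 10⁻⁴ / 62 = 6.2863 × 10⁻⁵ s⁻².
N = √(6.2863 × 10⁻⁵) = 7.9286 × 10⁻³ rad s⁻¹ → T = 2π/N = 792.47 s = 13.208 min ≈ 13.2 min.

13.2 min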